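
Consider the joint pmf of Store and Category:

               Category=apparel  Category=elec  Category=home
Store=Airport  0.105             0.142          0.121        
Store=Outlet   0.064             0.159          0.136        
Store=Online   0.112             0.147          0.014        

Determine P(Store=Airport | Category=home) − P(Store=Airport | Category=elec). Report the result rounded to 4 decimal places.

P(Category=home) = 0.121 + 0.136 + 0.014 = 0.271; P(Store=Airport | Category=home) = 0.121/0.271 = 0.44649.
P(Category=elec) = 0.142 + 0.159 + 0.147 = 0.448; P(Store=Airport | Category=elec) = 0.142/0.448 = 0.31696.
Difference = 0.1295.

0.1295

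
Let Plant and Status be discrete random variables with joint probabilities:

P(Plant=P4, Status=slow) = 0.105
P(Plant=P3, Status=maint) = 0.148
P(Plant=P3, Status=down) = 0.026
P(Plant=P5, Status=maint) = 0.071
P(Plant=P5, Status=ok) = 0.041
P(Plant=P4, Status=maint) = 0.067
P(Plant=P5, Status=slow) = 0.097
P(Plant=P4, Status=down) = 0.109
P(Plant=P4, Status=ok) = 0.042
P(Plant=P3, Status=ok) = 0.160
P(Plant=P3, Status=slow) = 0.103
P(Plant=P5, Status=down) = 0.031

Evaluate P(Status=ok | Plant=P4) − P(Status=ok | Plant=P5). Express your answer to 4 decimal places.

P(Plant=P4) = 0.042 + 0.105 + 0.109 + 0.067 = 0.323; P(Status=ok | Plant=P4) = 0.042/0.323 = 0.13003.
P(Plant=P5) = 0.041 + 0.097 + 0.031 + 0.071 = 0.240; P(Status=ok | Plant=P5) = 0.041/0.240 = 0.17083.
Difference = -0.0408.

-0.0408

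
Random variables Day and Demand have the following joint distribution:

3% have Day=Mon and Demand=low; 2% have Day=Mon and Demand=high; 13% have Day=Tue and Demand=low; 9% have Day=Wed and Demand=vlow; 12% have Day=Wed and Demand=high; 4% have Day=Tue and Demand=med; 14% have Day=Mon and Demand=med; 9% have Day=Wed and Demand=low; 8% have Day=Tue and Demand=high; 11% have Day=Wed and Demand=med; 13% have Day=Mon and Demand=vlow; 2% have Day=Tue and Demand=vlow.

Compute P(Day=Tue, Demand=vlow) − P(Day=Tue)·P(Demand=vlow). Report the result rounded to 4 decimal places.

P(Day=Tue) = 0.02 + 0.13 + 0.04 + 0.08 = 0.27.
P(Demand=vlow) = 0.13 + 0.02 + 0.09 = 0.24.
P(Day=Tue, Demand=vlow) − P(Day=Tue)P(Demand=vlow) = 0.02 − 0.27×0.24 = -0.0448.

-0.0448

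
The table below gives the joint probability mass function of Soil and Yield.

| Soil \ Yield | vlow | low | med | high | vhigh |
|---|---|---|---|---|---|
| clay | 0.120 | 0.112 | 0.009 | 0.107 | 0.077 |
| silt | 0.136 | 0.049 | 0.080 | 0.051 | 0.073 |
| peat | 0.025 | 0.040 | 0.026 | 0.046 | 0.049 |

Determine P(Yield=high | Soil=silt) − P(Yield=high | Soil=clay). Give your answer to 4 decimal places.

P(Soil=silt) = 0.136 + 0.049 + 0.080 + 0.051 + 0.073 = 0.389; P(Yield=high | Soil=silt) = 0.051/0.389 = 0.13111.
P(Soil=clay) = 0.120 + 0.112 + 0.009 + 0.107 + 0.077 = 0.425; P(Yield=high | Soil=clay) = 0.107/0.425 = 0.25176.
Difference = -0.1207.

-0.1207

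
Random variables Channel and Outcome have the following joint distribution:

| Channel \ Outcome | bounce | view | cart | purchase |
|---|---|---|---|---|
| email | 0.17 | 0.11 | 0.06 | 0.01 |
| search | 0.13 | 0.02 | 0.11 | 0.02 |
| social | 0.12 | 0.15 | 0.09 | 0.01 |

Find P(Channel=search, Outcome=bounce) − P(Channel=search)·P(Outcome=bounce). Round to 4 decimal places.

P(Channel=search) = 0.13 + 0.02 + 0.11 + 0.02 = 0.28.
P(Outcome=bounce) = 0.17 + 0.13 + 0.12 = 0.42.
P(Channel=search, Outcome=bounce) − P(Channel=search)P(Outcome=bounce) = 0.13 − 0.28×0.42 = 0.0124.

0.0124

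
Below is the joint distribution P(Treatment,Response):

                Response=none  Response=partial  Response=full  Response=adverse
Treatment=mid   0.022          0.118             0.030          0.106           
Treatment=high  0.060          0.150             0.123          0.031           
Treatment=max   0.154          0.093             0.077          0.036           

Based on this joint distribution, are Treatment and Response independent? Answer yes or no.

P(Treatment=max) = 0.360 and P(Response=none) = 0.236, so their product is 0.08496, but P(Treatment=max, Response=none) = 0.154. Since these differ, Treatment and Response are not independent.

no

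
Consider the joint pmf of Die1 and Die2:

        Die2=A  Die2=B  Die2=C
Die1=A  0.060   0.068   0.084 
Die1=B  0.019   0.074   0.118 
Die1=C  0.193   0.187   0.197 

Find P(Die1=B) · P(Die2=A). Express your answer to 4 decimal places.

0.0574

P(Die1=B) = 0.019 + 0.074 + 0.118 = 0.211.
P(Die2=A) = 0.060 + 0.019 + 0.193 = 0.272.
Product: 0.211 × 0.272 = 0.0574.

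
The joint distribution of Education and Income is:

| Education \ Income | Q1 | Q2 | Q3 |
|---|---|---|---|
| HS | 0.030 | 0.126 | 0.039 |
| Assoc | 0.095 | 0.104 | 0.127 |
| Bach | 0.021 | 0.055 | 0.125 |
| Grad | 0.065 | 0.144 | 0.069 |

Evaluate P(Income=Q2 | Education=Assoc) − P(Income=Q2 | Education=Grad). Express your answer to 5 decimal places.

-0.19897

P(Education=Assoc) = 0.095 + 0.104 + 0.127 = 0.326; P(Income=Q2 | Education=Assoc) = 0.104/0.326 = 0.319018.
P(Education=Grad) = 0.065 + 0.144 + 0.069 = 0.278; P(Income=Q2 | Education=Grad) = 0.144/0.278 = 0.517986.
Difference = -0.19897.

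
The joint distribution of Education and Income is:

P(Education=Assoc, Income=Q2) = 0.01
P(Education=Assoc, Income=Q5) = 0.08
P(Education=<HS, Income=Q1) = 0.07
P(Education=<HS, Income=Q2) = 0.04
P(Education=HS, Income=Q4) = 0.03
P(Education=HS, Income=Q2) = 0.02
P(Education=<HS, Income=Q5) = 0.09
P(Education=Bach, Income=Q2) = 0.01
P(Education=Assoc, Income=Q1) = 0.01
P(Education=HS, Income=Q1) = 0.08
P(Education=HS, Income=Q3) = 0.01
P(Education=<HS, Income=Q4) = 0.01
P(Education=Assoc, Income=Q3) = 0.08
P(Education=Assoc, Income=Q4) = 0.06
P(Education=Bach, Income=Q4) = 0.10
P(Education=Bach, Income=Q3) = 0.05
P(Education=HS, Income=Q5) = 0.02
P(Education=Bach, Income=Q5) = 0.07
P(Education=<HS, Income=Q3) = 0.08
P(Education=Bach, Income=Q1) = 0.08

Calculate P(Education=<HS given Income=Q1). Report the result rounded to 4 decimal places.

0.2917

P(Income=Q1) = 0.07 + 0.08 + 0.01 + 0.08 = 0.24.
P(Education=<HS | Income=Q1) = 0.07/0.24 = 0.2917.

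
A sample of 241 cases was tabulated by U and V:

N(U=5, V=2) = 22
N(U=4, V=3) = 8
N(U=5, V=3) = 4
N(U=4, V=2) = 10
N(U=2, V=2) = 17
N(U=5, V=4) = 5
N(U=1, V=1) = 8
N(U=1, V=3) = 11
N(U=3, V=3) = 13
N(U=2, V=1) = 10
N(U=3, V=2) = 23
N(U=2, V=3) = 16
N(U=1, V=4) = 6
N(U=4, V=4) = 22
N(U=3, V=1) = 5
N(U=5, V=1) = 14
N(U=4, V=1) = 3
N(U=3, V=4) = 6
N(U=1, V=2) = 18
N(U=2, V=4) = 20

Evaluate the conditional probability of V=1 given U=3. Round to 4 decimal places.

0.1064

Total with U=3: 5 + 23 + 13 + 6 = 47.
P(V=1 | U=3) = 5/47 = 0.1064.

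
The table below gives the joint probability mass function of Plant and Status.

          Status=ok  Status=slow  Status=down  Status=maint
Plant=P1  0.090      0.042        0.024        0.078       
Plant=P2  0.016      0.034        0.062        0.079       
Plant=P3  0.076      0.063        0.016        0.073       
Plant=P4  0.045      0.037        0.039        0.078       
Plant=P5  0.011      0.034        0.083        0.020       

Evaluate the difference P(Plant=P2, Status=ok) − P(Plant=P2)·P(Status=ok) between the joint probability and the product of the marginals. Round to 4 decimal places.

P(Plant=P2) = 0.016 + 0.034 + 0.062 + 0.079 = 0.191.
P(Status=ok) = 0.090 + 0.016 + 0.076 + 0.045 + 0.011 = 0.238.
P(Plant=P2, Status=ok) − P(Plant=P2)P(Status=ok) = 0.016 − 0.191×0.238 = -0.0295.

-0.0295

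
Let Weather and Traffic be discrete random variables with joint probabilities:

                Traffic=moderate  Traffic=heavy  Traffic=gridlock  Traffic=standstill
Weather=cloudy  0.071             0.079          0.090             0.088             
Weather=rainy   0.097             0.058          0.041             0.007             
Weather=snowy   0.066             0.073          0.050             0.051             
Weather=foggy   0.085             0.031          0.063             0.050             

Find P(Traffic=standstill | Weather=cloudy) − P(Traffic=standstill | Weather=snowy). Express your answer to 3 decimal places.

P(Weather=cloudy) = 0.071 + 0.079 + 0.090 + 0.088 = 0.328; P(Traffic=standstill | Weather=cloudy) = 0.088/0.328 = 0.2683.
P(Weather=snowy) = 0.066 + 0.073 + 0.050 + 0.051 = 0.240; P(Traffic=standstill | Weather=snowy) = 0.051/0.240 = 0.2125.
Difference = 0.056.

0.056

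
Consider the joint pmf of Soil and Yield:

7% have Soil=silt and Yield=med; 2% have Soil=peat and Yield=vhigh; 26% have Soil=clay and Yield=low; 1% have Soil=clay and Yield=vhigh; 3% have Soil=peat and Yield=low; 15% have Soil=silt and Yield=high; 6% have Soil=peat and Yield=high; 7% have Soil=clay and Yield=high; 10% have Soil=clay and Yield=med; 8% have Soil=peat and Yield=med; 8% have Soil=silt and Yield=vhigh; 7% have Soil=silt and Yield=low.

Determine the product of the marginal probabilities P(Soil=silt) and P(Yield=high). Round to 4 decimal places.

0.1036

P(Soil=silt) = 0.07 + 0.07 + 0.15 + 0.08 = 0.37.
P(Yield=high) = 0.07 + 0.15 + 0.06 = 0.28.
Product: 0.37 × 0.28 = 0.1036.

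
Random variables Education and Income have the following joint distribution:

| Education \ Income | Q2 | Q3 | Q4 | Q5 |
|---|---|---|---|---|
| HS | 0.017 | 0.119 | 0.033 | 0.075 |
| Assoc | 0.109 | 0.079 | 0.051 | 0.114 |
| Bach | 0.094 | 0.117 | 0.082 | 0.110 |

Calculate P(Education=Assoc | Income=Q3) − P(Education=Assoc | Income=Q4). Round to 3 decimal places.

P(Income=Q3) = 0.119 + 0.079 + 0.117 = 0.315; P(Education=Assoc | Income=Q3) = 0.079/0.315 = 0.2508.
P(Income=Q4) = 0.033 + 0.051 + 0.082 = 0.166; P(Education=Assoc | Income=Q4) = 0.051/0.166 = 0.3072.
Difference = -0.056.

-0.056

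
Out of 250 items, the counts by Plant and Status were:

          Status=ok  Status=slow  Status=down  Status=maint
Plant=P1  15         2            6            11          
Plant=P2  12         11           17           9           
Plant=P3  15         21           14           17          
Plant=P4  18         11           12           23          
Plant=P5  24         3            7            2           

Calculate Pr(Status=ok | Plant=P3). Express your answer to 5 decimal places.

Total with Plant=P3: 15 + 21 + 14 + 17 = 67.
P(Status=ok | Plant=P3) = 15/67 = 0.22388.

0.22388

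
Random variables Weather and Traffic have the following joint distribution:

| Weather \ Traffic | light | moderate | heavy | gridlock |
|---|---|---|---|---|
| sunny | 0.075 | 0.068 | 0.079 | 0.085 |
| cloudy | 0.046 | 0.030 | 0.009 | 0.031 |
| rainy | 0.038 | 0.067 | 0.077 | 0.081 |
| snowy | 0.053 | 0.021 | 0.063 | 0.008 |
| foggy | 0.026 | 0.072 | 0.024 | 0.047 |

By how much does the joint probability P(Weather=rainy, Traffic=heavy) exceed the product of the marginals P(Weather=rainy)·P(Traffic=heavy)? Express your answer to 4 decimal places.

0.0107

P(Weather=rainy) = 0.038 + 0.067 + 0.077 + 0.081 = 0.263.
P(Traffic=heavy) = 0.079 + 0.009 + 0.077 + 0.063 + 0.024 = 0.252.
P(Weather=rainy, Traffic=heavy) − P(Weather=rainy)P(Traffic=heavy) = 0.077 − 0.263×0.252 = 0.0107.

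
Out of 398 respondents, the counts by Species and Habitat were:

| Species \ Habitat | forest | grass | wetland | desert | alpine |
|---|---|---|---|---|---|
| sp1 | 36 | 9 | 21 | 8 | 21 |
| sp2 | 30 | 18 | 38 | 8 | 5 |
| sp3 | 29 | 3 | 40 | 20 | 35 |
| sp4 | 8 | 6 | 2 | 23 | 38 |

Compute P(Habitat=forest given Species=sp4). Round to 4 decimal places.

0.1039

Total with Species=sp4: 8 + 6 + 2 + 23 + 38 = 77.
P(Habitat=forest | Species=sp4) = 8/77 = 0.1039.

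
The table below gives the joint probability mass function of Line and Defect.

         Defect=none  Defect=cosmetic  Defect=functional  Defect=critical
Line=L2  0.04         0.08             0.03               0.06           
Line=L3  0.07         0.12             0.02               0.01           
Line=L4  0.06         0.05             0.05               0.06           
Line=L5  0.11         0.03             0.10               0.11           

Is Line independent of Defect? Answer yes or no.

P(Line=L5) = 0.35 and P(Defect=cosmetic) = 0.28, so their product is 0.0980, but P(Line=L5, Defect=cosmetic) = 0.03. Since these differ, Line and Defect are not independent.

no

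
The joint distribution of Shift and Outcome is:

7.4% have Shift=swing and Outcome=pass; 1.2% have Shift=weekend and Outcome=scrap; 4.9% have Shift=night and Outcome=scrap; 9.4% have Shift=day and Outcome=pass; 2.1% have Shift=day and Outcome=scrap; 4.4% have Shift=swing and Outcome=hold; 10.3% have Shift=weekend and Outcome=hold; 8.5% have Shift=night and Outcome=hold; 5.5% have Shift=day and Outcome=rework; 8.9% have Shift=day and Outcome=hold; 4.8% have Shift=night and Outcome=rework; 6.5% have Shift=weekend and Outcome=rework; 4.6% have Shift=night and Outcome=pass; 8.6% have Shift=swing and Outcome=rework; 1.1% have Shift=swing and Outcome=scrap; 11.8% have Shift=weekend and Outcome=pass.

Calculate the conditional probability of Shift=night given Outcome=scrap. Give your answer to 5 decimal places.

P(Outcome=scrap) = 0.021 + 0.011 + 0.049 + 0.012 = 0.093.
P(Shift=night | Outcome=scrap) = 0.049/0.093 = 0.52688.

0.52688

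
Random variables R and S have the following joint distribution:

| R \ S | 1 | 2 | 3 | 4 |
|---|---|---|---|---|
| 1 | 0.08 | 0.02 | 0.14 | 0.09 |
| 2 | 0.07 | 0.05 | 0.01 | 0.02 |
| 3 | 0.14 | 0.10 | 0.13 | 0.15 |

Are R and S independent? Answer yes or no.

P(R=1) = 0.33 and P(S=3) = 0.28, so their product is 0.0924, but P(R=1, S=3) = 0.14. Since these differ, R and S are not independent.

no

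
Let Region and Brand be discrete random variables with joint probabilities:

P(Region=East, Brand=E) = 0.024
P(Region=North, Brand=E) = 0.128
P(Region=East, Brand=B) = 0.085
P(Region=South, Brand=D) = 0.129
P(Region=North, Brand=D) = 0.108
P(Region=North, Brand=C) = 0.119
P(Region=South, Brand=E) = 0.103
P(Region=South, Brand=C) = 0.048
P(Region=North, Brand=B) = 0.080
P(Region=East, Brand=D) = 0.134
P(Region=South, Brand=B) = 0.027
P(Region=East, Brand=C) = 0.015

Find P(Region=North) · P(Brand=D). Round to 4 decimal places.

0.1614

P(Region=North) = 0.080 + 0.119 + 0.108 + 0.128 = 0.435.
P(Brand=D) = 0.108 + 0.129 + 0.134 = 0.371.
Product: 0.435 × 0.371 = 0.1614.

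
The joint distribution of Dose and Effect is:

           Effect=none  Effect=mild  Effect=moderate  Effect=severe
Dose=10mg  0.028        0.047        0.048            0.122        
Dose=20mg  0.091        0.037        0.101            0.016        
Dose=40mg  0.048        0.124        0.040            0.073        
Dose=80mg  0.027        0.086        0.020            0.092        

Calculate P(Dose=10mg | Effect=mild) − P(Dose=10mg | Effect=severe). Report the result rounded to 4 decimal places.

P(Effect=mild) = 0.047 + 0.037 + 0.124 + 0.086 = 0.294; P(Dose=10mg | Effect=mild) = 0.047/0.294 = 0.15986.
P(Effect=severe) = 0.122 + 0.016 + 0.073 + 0.092 = 0.303; P(Dose=10mg | Effect=severe) = 0.122/0.303 = 0.40264.
Difference = -0.2428.

-0.2428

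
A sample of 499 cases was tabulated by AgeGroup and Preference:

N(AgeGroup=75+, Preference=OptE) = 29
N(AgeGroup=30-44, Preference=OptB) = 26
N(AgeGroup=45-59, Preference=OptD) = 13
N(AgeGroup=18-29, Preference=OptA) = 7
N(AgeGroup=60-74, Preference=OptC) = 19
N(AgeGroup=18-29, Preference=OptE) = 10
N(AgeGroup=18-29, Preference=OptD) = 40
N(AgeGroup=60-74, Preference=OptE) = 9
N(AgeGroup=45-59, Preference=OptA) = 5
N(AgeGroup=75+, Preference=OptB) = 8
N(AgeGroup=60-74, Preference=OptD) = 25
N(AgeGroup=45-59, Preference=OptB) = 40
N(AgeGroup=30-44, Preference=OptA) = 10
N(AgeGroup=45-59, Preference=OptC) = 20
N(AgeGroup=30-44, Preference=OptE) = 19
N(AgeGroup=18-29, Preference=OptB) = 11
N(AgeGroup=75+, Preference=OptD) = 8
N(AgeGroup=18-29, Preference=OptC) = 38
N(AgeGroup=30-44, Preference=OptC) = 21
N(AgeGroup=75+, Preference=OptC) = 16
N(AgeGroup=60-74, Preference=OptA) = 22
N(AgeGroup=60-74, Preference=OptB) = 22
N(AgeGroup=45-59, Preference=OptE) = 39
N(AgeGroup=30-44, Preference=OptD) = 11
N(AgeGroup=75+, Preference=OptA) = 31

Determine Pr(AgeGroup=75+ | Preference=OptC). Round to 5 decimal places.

0.14035

Total with Preference=OptC: 38 + 21 + 20 + 19 + 16 = 114.
P(AgeGroup=75+ | Preference=OptC) = 16/114 = 0.14035.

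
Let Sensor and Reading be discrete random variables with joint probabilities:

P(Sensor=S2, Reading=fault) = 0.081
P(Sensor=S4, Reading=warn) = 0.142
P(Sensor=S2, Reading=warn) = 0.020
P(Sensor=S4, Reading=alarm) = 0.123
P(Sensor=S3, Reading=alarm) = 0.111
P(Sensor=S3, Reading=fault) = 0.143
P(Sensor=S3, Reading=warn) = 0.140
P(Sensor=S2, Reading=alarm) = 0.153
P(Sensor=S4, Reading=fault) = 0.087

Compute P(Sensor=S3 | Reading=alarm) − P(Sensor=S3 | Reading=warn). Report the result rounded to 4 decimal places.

-0.1768

P(Reading=alarm) = 0.153 + 0.111 + 0.123 = 0.387; P(Sensor=S3 | Reading=alarm) = 0.111/0.387 = 0.28682.
P(Reading=warn) = 0.020 + 0.140 + 0.142 = 0.302; P(Sensor=S3 | Reading=warn) = 0.140/0.302 = 0.46358.
Difference = -0.1768.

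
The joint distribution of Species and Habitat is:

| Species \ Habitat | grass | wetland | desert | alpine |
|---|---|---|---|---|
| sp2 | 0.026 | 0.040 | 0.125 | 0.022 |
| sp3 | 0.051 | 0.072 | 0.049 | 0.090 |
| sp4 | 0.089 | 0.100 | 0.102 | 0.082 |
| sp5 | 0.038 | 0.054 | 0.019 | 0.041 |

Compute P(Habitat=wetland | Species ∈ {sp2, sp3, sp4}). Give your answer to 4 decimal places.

0.2500

P(Species=sp2) = 0.026 + 0.040 + 0.125 + 0.022 = 0.213.
P(Species=sp3) = 0.051 + 0.072 + 0.049 + 0.090 = 0.262.
P(Species=sp4) = 0.089 + 0.100 + 0.102 + 0.082 = 0.373.
P(Species ∈ {sp2, sp3, sp4}) = 0.213 + 0.262 + 0.373 = 0.848; P(Habitat=wetland, Species ∈ {sp2, sp3, sp4}) = 0.040 + 0.072 + 0.100 = 0.212.
P(Habitat=wetland | Species ∈ {sp2, sp3, sp4}) = 0.212/0.848 = 0.2500.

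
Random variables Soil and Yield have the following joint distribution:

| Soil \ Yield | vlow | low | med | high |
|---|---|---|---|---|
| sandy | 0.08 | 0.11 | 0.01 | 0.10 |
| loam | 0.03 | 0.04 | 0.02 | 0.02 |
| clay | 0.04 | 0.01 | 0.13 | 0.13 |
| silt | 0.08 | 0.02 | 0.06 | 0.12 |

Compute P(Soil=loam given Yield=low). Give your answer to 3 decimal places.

0.222

P(Yield=low) = 0.11 + 0.04 + 0.01 + 0.02 = 0.18.
P(Soil=loam | Yield=low) = 0.04/0.18 = 0.222.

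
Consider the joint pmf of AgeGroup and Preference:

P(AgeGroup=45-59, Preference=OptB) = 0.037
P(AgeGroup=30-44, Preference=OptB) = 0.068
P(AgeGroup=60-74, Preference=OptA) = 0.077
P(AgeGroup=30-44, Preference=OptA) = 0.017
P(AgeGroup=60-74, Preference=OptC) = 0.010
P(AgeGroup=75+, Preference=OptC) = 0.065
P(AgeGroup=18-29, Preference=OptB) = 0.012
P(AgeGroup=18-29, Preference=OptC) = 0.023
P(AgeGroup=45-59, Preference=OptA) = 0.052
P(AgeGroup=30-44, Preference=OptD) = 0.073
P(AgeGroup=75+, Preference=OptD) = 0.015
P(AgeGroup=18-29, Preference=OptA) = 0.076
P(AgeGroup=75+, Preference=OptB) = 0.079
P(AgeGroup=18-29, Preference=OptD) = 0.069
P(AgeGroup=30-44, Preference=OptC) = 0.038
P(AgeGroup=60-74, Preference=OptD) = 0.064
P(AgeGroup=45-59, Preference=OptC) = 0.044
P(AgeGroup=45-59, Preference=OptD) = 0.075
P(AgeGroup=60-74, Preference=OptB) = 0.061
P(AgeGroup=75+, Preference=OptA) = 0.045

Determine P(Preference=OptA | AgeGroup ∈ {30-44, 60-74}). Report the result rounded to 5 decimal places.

P(AgeGroup=30-44) = 0.017 + 0.068 + 0.038 + 0.073 = 0.196.
P(AgeGroup=60-74) = 0.077 + 0.061 + 0.010 + 0.064 = 0.212.
P(AgeGroup ∈ {30-44, 60-74}) = 0.196 + 0.212 = 0.408; P(Preference=OptA, AgeGroup ∈ {30-44, 60-74}) = 0.017 + 0.077 = 0.094.
P(Preference=OptA | AgeGroup ∈ {30-44, 60-74}) = 0.094/0.408 = 0.23039.

0.23039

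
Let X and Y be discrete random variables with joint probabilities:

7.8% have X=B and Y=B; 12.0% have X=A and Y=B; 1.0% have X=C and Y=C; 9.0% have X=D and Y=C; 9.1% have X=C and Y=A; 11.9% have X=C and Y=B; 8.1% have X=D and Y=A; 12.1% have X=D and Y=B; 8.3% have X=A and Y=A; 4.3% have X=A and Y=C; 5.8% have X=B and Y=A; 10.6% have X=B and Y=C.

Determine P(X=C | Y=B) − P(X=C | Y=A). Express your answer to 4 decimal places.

-0.0190

P(Y=B) = 0.120 + 0.078 + 0.119 + 0.121 = 0.438; P(X=C | Y=B) = 0.119/0.438 = 0.27169.
P(Y=A) = 0.083 + 0.058 + 0.091 + 0.081 = 0.313; P(X=C | Y=A) = 0.091/0.313 = 0.29073.
Difference = -0.0190.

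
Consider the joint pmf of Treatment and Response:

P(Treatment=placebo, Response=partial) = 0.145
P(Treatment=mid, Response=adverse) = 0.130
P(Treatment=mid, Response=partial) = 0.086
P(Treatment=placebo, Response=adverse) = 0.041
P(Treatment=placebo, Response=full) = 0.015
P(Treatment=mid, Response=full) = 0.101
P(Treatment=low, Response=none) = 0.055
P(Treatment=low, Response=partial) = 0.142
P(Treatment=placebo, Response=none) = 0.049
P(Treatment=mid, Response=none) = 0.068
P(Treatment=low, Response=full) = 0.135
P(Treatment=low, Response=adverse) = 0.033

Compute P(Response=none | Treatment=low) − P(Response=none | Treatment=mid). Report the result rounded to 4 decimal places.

P(Treatment=low) = 0.055 + 0.142 + 0.135 + 0.033 = 0.365; P(Response=none | Treatment=low) = 0.055/0.365 = 0.15068.
P(Treatment=mid) = 0.068 + 0.086 + 0.101 + 0.130 = 0.385; P(Response=none | Treatment=mid) = 0.068/0.385 = 0.17662.
Difference = -0.0259.

-0.0259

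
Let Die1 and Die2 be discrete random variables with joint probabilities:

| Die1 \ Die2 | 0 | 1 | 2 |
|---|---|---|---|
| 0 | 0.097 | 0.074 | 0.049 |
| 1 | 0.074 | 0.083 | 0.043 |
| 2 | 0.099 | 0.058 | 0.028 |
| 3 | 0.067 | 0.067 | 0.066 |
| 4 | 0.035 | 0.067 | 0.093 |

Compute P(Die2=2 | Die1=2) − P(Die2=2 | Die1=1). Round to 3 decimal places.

P(Die1=2) = 0.099 + 0.058 + 0.028 = 0.185; P(Die2=2 | Die1=2) = 0.028/0.185 = 0.1514.
P(Die1=1) = 0.074 + 0.083 + 0.043 = 0.200; P(Die2=2 | Die1=1) = 0.043/0.200 = 0.2150.
Difference = -0.064.

-0.064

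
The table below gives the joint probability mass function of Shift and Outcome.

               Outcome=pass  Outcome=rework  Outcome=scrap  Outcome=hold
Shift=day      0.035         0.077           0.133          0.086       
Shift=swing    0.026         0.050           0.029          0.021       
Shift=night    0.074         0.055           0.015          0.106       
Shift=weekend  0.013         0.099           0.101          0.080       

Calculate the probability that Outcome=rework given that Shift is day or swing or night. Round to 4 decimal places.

P(Shift=day) = 0.035 + 0.077 + 0.133 + 0.086 = 0.331.
P(Shift=swing) = 0.026 + 0.050 + 0.029 + 0.021 = 0.126.
P(Shift=night) = 0.074 + 0.055 + 0.015 + 0.106 = 0.250.
P(Shift ∈ {day, swing, night}) = 0.331 + 0.126 + 0.250 = 0.707; P(Outcome=rework, Shift ∈ {day, swing, night}) = 0.077 + 0.050 + 0.055 = 0.182.
P(Outcome=rework | Shift ∈ {day, swing, night}) = 0.182/0.707 = 0.2574.

0.2574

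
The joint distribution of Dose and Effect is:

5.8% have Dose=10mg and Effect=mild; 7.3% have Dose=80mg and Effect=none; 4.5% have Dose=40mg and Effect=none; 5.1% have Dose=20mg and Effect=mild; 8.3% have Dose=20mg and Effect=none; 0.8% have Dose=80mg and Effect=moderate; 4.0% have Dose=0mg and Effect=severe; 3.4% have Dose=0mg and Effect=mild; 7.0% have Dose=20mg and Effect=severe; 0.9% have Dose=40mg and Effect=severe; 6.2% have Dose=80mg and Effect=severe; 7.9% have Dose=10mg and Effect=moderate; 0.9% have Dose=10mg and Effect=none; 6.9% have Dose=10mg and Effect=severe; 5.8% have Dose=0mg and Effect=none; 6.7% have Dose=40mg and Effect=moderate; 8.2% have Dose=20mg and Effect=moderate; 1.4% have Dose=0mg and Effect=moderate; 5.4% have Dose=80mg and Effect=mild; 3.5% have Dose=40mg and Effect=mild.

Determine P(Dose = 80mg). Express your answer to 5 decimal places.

P(Dose=80mg) = 0.073 + 0.054 + 0.008 + 0.062 = 0.197.

0.19700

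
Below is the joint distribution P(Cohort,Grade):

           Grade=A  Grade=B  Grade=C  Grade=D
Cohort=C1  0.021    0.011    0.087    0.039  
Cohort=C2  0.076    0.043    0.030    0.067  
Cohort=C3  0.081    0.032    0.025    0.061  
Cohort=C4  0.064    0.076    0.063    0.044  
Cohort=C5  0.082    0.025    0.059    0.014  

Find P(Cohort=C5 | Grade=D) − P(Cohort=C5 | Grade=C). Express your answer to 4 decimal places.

-0.1613

P(Grade=D) = 0.039 + 0.067 + 0.061 + 0.044 + 0.014 = 0.225; P(Cohort=C5 | Grade=D) = 0.014/0.225 = 0.06222.
P(Grade=C) = 0.087 + 0.030 + 0.025 + 0.063 + 0.059 = 0.264; P(Cohort=C5 | Grade=C) = 0.059/0.264 = 0.22348.
Difference = -0.1613.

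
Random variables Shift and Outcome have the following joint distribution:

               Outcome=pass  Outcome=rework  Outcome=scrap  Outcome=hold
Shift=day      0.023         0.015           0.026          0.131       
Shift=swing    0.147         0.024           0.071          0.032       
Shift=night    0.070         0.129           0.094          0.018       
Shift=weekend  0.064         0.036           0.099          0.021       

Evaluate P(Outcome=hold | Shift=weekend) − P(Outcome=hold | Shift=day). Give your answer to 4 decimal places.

P(Shift=weekend) = 0.064 + 0.036 + 0.099 + 0.021 = 0.220; P(Outcome=hold | Shift=weekend) = 0.021/0.220 = 0.09545.
P(Shift=day) = 0.023 + 0.015 + 0.026 + 0.131 = 0.195; P(Outcome=hold | Shift=day) = 0.131/0.195 = 0.67179.
Difference = -0.5763.

-0.5763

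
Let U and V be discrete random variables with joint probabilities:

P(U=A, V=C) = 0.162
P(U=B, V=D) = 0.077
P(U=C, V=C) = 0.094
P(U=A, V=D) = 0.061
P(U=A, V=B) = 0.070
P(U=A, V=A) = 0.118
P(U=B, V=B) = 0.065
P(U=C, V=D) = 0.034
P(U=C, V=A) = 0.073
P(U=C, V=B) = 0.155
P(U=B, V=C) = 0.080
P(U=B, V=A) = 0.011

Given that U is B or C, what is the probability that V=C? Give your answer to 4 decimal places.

P(U=B) = 0.011 + 0.065 + 0.080 + 0.077 = 0.233.
P(U=C) = 0.073 + 0.155 + 0.094 + 0.034 = 0.356.
P(U ∈ {B, C}) = 0.233 + 0.356 = 0.589; P(V=C, U ∈ {B, C}) = 0.080 + 0.094 = 0.174.
P(V=C | U ∈ {B, C}) = 0.174/0.589 = 0.2954.

0.2954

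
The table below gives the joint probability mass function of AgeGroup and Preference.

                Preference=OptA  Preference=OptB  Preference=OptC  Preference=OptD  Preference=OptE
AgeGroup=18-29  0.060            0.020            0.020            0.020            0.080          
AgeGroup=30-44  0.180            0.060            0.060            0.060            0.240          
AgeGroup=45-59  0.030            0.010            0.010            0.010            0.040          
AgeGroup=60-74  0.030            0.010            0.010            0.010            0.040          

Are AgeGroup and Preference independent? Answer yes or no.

Every cell satisfies P(AgeGroup,Preference) = P(AgeGroup)·P(Preference). For instance P(AgeGroup=60-74) = 0.100, P(Preference=OptE) = 0.400, and 0.100×0.400 = 0.040 matches the joint entry. So AgeGroup and Preference are independent.

yes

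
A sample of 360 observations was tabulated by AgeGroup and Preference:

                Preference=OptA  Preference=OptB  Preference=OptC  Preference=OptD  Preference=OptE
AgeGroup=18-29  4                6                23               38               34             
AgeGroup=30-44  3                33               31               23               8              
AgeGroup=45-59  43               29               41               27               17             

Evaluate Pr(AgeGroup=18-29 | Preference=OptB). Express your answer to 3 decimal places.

0.088

Total with Preference=OptB: 6 + 33 + 29 = 68.
P(AgeGroup=18-29 | Preference=OptB) = 6/68 = 0.088.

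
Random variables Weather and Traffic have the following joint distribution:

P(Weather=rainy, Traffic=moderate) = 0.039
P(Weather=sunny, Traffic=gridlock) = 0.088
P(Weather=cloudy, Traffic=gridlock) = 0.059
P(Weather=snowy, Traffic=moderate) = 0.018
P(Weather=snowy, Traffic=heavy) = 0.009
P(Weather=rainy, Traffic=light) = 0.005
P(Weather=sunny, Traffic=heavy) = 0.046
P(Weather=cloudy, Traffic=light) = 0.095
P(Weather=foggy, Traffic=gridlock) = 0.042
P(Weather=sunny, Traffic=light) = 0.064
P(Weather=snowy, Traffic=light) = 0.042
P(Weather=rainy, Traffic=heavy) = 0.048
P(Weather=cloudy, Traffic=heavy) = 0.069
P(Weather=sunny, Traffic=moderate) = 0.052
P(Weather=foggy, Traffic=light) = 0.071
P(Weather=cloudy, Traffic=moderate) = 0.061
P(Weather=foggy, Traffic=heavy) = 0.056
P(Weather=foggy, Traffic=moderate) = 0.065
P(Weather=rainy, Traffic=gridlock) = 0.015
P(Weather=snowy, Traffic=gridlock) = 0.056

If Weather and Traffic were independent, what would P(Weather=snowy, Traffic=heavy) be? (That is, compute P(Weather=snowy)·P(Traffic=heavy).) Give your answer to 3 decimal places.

P(Weather=snowy) = 0.042 + 0.018 + 0.009 + 0.056 = 0.125.
P(Traffic=heavy) = 0.046 + 0.069 + 0.048 + 0.009 + 0.056 = 0.228.
Product: 0.125 × 0.228 = 0.029.

0.029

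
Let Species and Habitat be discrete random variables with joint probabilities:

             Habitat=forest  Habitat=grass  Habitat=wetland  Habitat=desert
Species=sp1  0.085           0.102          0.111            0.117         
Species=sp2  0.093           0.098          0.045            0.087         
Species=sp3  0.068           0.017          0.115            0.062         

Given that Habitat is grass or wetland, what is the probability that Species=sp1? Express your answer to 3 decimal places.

0.436

P(Habitat=grass) = 0.102 + 0.098 + 0.017 = 0.217.
P(Habitat=wetland) = 0.111 + 0.045 + 0.115 = 0.271.
P(Habitat ∈ {grass, wetland}) = 0.217 + 0.271 = 0.488; P(Species=sp1, Habitat ∈ {grass, wetland}) = 0.102 + 0.111 = 0.213.
P(Species=sp1 | Habitat ∈ {grass, wetland}) = 0.213/0.488 = 0.436.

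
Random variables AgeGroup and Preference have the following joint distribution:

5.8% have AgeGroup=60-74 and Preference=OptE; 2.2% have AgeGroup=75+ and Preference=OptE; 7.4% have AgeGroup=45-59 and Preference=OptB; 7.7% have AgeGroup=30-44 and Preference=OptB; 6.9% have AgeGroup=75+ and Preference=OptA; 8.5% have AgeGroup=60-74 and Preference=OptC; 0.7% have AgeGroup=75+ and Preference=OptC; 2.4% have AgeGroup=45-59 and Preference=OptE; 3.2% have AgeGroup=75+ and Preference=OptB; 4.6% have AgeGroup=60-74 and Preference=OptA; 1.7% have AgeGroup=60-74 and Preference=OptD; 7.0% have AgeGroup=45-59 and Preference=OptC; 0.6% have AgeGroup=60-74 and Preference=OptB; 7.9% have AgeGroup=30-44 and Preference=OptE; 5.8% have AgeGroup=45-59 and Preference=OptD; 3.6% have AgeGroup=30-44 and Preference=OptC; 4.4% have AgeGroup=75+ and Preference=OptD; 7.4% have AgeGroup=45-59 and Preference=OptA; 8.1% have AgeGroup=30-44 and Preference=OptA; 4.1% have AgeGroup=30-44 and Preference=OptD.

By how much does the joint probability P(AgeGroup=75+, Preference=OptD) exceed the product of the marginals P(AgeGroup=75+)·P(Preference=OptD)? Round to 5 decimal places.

P(AgeGroup=75+) = 0.069 + 0.032 + 0.007 + 0.044 + 0.022 = 0.174.
P(Preference=OptD) = 0.041 + 0.058 + 0.017 + 0.044 = 0.160.
P(AgeGroup=75+, Preference=OptD) − P(AgeGroup=75+)P(Preference=OptD) = 0.044 − 0.174×0.160 = 0.01616.

0.01616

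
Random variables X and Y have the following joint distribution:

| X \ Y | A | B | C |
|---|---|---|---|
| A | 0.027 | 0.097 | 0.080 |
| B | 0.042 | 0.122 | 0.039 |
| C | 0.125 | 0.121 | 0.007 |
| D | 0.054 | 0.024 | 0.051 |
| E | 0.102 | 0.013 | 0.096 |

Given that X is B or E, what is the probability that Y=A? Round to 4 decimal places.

0.3478

P(X=B) = 0.042 + 0.122 + 0.039 = 0.203.
P(X=E) = 0.102 + 0.013 + 0.096 = 0.211.
P(X ∈ {B, E}) = 0.203 + 0.211 = 0.414; P(Y=A, X ∈ {B, E}) = 0.042 + 0.102 = 0.144.
P(Y=A | X ∈ {B, E}) = 0.144/0.414 = 0.3478.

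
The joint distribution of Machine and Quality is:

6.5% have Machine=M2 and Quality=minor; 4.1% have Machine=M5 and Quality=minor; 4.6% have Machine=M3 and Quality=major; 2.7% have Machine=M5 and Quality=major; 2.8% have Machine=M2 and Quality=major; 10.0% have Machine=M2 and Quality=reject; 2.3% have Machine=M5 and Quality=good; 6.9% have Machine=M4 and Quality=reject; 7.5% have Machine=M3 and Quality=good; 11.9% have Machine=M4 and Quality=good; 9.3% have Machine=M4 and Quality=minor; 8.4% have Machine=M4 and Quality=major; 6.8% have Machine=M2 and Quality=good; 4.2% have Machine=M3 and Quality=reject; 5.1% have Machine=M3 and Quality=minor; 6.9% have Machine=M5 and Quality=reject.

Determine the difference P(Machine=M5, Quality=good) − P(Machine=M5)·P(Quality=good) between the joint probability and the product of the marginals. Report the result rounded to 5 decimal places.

-0.02260

P(Machine=M5) = 0.023 + 0.041 + 0.027 + 0.069 = 0.160.
P(Quality=good) = 0.068 + 0.075 + 0.119 + 0.023 = 0.285.
P(Machine=M5, Quality=good) − P(Machine=M5)P(Quality=good) = 0.023 − 0.160×0.285 = -0.02260.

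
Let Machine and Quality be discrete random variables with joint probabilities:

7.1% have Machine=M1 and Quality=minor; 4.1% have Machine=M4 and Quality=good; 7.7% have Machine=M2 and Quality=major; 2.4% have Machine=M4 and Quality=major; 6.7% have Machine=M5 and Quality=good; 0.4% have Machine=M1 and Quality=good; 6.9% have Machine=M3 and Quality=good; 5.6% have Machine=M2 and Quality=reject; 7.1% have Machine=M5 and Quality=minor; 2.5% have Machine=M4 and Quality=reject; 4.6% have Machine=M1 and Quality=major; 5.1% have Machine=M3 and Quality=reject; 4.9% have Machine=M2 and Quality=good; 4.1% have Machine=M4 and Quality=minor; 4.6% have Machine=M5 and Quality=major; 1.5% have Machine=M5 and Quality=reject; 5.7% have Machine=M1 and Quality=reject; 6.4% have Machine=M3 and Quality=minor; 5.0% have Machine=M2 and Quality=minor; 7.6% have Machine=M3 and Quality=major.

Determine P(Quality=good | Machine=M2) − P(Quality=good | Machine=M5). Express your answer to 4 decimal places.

P(Machine=M2) = 0.049 + 0.050 + 0.077 + 0.056 = 0.232; P(Quality=good | Machine=M2) = 0.049/0.232 = 0.21121.
P(Machine=M5) = 0.067 + 0.071 + 0.046 + 0.015 = 0.199; P(Quality=good | Machine=M5) = 0.067/0.199 = 0.33668.
Difference = -0.1255.

-0.1255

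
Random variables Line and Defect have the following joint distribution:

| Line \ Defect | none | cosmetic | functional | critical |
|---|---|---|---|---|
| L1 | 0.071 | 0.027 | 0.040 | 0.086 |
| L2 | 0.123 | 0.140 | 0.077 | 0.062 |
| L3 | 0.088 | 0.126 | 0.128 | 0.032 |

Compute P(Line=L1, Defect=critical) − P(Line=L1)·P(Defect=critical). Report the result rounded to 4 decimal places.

0.0457

P(Line=L1) = 0.071 + 0.027 + 0.040 + 0.086 = 0.224.
P(Defect=critical) = 0.086 + 0.062 + 0.032 = 0.180.
P(Line=L1, Defect=critical) − P(Line=L1)P(Defect=critical) = 0.086 − 0.224×0.180 = 0.0457.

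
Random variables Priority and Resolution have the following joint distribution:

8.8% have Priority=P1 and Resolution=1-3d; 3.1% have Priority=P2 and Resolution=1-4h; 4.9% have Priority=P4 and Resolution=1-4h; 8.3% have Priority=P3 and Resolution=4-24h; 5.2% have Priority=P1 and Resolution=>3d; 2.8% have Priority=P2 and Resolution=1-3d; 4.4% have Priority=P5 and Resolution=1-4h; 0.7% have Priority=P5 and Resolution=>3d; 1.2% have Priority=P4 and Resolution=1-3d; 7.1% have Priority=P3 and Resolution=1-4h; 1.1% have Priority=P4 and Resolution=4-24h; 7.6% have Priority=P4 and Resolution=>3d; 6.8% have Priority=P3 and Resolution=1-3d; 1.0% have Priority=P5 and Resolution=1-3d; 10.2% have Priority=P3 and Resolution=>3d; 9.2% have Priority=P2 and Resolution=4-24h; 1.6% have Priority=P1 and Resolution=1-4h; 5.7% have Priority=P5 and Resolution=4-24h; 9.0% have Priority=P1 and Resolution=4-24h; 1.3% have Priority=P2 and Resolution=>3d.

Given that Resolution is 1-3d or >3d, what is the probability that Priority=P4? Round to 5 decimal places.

0.19298

P(Resolution=1-3d) = 0.088 + 0.028 + 0.068 + 0.012 + 0.010 = 0.206.
P(Resolution=>3d) = 0.052 + 0.013 + 0.102 + 0.076 + 0.007 = 0.250.
P(Resolution ∈ {1-3d, >3d}) = 0.206 + 0.250 = 0.456; P(Priority=P4, Resolution ∈ {1-3d, >3d}) = 0.012 + 0.076 = 0.088.
P(Priority=P4 | Resolution ∈ {1-3d, >3d}) = 0.088/0.456 = 0.19298.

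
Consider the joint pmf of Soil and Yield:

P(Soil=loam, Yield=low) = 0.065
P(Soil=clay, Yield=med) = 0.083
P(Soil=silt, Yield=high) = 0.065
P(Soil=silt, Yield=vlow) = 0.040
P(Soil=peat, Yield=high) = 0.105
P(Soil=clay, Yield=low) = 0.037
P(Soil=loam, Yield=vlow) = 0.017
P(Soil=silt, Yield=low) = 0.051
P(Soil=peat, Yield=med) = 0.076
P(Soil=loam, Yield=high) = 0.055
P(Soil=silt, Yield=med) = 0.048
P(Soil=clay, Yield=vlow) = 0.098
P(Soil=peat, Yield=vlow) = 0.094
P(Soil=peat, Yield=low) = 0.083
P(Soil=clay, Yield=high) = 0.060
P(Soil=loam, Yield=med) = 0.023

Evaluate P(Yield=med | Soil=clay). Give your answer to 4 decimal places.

P(Soil=clay) = 0.098 + 0.037 + 0.083 + 0.060 = 0.278.
P(Yield=med | Soil=clay) = 0.083/0.278 = 0.2986.

0.2986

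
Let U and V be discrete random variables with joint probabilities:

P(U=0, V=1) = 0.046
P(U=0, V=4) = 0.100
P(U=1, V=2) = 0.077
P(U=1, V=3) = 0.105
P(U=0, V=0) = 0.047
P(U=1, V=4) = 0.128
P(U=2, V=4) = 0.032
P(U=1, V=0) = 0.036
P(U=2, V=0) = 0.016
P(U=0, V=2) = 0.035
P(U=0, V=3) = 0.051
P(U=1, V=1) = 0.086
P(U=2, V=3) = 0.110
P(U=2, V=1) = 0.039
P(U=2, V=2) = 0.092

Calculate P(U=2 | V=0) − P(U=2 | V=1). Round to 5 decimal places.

-0.06645

P(V=0) = 0.047 + 0.036 + 0.016 = 0.099; P(U=2 | V=0) = 0.016/0.099 = 0.161616.
P(V=1) = 0.046 + 0.086 + 0.039 = 0.171; P(U=2 | V=1) = 0.039/0.171 = 0.228070.
Difference = -0.06645.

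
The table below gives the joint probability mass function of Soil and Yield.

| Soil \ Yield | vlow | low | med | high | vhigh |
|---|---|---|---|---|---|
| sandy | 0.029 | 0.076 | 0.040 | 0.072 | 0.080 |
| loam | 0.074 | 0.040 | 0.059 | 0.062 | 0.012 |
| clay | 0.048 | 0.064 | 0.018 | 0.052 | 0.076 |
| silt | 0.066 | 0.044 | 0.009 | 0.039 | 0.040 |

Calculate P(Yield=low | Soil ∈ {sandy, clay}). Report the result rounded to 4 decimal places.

P(Soil=sandy) = 0.029 + 0.076 + 0.040 + 0.072 + 0.080 = 0.297.
P(Soil=clay) = 0.048 + 0.064 + 0.018 + 0.052 + 0.076 = 0.258.
P(Soil ∈ {sandy, clay}) = 0.297 + 0.258 = 0.555; P(Yield=low, Soil ∈ {sandy, clay}) = 0.076 + 0.064 = 0.140.
P(Yield=low | Soil ∈ {sandy, clay}) = 0.140/0.555 = 0.2523.

0.2523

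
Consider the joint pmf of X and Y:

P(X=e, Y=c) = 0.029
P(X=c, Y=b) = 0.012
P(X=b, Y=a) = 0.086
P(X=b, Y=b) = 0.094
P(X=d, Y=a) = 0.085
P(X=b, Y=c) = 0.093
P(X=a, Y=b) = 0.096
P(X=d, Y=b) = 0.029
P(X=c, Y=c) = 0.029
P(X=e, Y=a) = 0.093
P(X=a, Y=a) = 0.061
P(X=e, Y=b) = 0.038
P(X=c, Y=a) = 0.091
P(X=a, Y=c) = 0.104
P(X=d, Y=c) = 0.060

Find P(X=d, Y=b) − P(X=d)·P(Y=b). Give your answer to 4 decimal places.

-0.0178

P(X=d) = 0.085 + 0.029 + 0.060 = 0.174.
P(Y=b) = 0.096 + 0.094 + 0.012 + 0.029 + 0.038 = 0.269.
P(X=d, Y=b) − P(X=d)P(Y=b) = 0.029 − 0.174×0.269 = -0.0178.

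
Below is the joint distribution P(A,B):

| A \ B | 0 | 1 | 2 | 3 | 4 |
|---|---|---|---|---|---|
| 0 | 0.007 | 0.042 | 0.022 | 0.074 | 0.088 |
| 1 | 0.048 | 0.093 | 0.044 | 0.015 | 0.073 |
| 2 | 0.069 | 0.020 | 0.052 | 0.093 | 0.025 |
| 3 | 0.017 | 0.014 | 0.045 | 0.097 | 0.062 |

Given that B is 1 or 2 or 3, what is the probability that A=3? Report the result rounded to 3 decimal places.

P(B=1) = 0.042 + 0.093 + 0.020 + 0.014 = 0.169.
P(B=2) = 0.022 + 0.044 + 0.052 + 0.045 = 0.163.
P(B=3) = 0.074 + 0.015 + 0.093 + 0.097 = 0.279.
P(B ∈ {1, 2, 3}) = 0.169 + 0.163 + 0.279 = 0.611; P(A=3, B ∈ {1, 2, 3}) = 0.014 + 0.045 + 0.097 = 0.156.
P(A=3 | B ∈ {1, 2, 3}) = 0.156/0.611 = 0.255.

0.255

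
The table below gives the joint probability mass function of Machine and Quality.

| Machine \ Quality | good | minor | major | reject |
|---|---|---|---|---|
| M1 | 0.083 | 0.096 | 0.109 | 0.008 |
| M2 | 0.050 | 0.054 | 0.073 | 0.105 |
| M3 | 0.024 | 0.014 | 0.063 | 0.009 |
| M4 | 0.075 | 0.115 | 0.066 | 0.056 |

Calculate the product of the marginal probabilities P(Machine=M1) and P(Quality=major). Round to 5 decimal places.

0.09206

P(Machine=M1) = 0.083 + 0.096 + 0.109 + 0.008 = 0.296.
P(Quality=major) = 0.109 + 0.073 + 0.063 + 0.066 = 0.311.
Product: 0.296 × 0.311 = 0.09206.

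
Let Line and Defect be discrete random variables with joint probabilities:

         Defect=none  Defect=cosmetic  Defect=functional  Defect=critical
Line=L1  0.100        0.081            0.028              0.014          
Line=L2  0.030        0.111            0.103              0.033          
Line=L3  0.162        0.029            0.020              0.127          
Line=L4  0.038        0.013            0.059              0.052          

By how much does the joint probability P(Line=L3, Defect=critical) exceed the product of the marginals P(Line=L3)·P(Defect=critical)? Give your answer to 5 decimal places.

P(Line=L3) = 0.162 + 0.029 + 0.020 + 0.127 = 0.338.
P(Defect=critical) = 0.014 + 0.033 + 0.127 + 0.052 = 0.226.
P(Line=L3, Defect=critical) − P(Line=L3)P(Defect=critical) = 0.127 − 0.338×0.226 = 0.05061.

0.05061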